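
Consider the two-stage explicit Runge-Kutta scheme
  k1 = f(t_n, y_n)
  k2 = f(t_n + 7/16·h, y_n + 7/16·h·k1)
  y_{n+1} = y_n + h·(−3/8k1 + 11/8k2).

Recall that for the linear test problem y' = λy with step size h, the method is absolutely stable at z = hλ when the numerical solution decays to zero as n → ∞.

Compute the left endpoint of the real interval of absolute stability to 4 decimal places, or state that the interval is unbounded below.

z* = -1.6623.

Set f=λy, z=hλ:
  k1=λy_n ⇒ h·k1=z·y_n;  k2=λ(1+7/16z)y_n ⇒ h·k2=z(1+7/16z)y_n
  y_{n+1}/y_n = 1 − 3/8z + 11/8z(1+7/16z) = 1 + z + 77/128z²
  so R(z) = 1 + z + 77/128z².

Solve |R(x)|<1 on ℝ⁻.
x=-1.69: |R|=1.0281
R=1: x+77/128x²=0 ⇒ x=−128/77=-1.6623; min R=1−1/(4·77/128)=0.5844>−1
Confirm numerically:
  x=-1.505: |R|=0.85755 <1
  x=-1.356: |R|=0.75011 <1
  x=-1.019: |R|=0.60564 <1
  x=-0.931: |R|=0.59041 <1
  x=-2.149: |R|=1.62914 >1
  x=-2.000: |R|=1.40625 >1
Interval (-1.6623, 0).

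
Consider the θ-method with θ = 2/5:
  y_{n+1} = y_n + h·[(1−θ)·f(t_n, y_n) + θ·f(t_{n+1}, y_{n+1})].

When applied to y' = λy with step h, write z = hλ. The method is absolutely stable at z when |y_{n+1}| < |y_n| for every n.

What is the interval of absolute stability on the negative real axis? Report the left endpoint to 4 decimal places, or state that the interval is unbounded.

z∈(-10.0000,0).

Test eqn y'=λy, z=hλ:
  y_{n+1} = y_n + z·[3/5·y_n + 2/5·y_{n+1}] ⇒ (1 − 2/5z)y_{n+1} = (1 + 3/5z)y_n
  R(z) = (1 + 3/5z)/(1 − 2/5z).

Solve |R(x)|<1 on ℝ⁻.
x=-0.5: |R|=0.5833
R=−1: 1+3/5x = −1+2/5x ⇒ -1/5x=2 ⇒ x=2/(-1/5)=-10.0000
Confirm numerically:
  x=-8.955: |R|=0.95439 <1
  x=-8.919: |R|=0.95267 <1
  x=-6.072: |R|=0.77088 <1
  x=-4.383: |R|=0.59197 <1
  x=-10.278: |R|=1.01088 >1
  x=-10.084: |R|=1.00334 >1
Interval (-10.0000, 0).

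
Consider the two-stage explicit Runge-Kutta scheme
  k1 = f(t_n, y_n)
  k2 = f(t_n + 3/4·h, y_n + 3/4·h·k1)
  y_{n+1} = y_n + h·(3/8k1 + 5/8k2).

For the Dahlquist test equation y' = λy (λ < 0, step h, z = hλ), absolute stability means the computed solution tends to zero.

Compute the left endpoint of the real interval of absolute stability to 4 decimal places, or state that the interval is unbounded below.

z* = -2.1333.

With y'=λy (z=hλ):
  k1=λy_n ⇒ h·k1=z·y_n;  k2=λ(1+3/4z)y_n ⇒ h·k2=z(1+3/4z)y_n
  y_{n+1}/y_n = 1 + 3/8z + 5/8z(1+3/4z) = 1 + z + 15/32z²
  ⇒ R(z) = 1 + z + 15/32z².

Find x<0 with |R(x)|<1.
x=-0.9: |R|=0.4797
R=1: x+15/32x²=0 ⇒ x=−32/15=-2.1333; min R=1−1/(4·15/32)=0.4667>−1
Confirm numerically:
  x=-1.823: |R|=0.73481 <1
  x=-1.322: |R|=0.49723 <1
  x=-1.064: |R|=0.46667 <1
  x=-2.680: |R|=1.68675 >1
  x=-2.489: |R|=1.41496 >1
  x=-2.368: |R|=1.26048 >1
Stable set (-2.1333, 0).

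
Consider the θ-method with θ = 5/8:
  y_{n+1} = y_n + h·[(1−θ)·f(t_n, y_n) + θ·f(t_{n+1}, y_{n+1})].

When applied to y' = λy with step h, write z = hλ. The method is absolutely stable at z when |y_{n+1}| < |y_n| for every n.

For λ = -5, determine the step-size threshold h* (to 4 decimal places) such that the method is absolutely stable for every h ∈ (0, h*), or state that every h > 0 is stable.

Test eqn y'=λy, z=hλ:
  y_{n+1} = y_n + z·[3/8·y_n + 5/8·y_{n+1}] ⇒ (1 − 5/8z)y_{n+1} = (1 + 3/8z)y_n
  so R(z) = (1 + 3/8z)/(1 − 5/8z).

Need |R(x)|<1, x<0.
x=-0.81: |R|=0.4622
x=-2: |R|=0.1111
x=-10: |R|=0.3793
x=-100: |R|=0.5748
θ=5/8≥1/2 ⇒ |1+3/8x|<|1−5/8x| ∀x<0 ⇒ interval (−∞,0).

unbounded; (−∞, 0). Any h>0 works for λ=-5.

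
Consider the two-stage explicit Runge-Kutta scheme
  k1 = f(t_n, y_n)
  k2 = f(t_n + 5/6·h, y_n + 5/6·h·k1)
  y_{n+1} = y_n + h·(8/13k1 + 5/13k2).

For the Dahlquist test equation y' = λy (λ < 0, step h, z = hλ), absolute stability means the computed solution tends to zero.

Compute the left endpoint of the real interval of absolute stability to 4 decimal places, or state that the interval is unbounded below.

z* = -3.1200.

With y'=λy (z=hλ):
  k1=λy_n ⇒ h·k1=z·y_n;  k2=λ(1+5/6z)y_n ⇒ h·k2=z(1+5/6z)y_n
  y_{n+1}/y_n = 1 + 8/13z + 5/13z(1+5/6z) = 1 + z + 25/78z²
  so R(z) = 1 + z + 25/78z².

Find x<0 with |R(x)|<1.
x=-1.59: |R|=0.2203
R=1: x+25/78x²=0 ⇒ x=−78/25=-3.1200; min R=1−1/(4·25/78)=0.2200>−1
Confirm numerically:
  x=-2.821: |R|=0.72965 <1
  x=-2.757: |R|=0.67923 <1
  x=-2.691: |R|=0.62999 <1
  x=-2.070: |R|=0.30337 <1
  x=-3.657: |R|=1.62943 >1
  x=-3.603: |R|=1.55777 >1
  x=-3.312: |R|=1.20382 >1
Interval (-3.1200, 0).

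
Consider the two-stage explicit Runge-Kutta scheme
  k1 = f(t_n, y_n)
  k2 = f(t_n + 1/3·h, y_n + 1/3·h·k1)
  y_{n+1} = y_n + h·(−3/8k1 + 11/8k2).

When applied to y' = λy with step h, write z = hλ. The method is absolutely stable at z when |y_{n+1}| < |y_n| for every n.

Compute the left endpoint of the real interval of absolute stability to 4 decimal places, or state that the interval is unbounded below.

left endpoint -2.1818.

With y'=λy (z=hλ):
  k1=λy_n ⇒ h·k1=z·y_n;  k2=λ(1+1/3z)y_n ⇒ h·k2=z(1+1/3z)y_n
  y_{n+1}/y_n = 1 − 3/8z + 11/8z(1+1/3z) = 1 + z + 11/24z²
  so R(z) = 1 + z + 11/24z².

Boundary: |R(x)|=1, x<0.
x=-1.23: |R|=0.4634
R=1: x+11/24x²=0 ⇒ x=−24/11=-2.1818; min R=1−1/(4·11/24)=0.4545>−1
Confirm numerically:
  x=-2.059: |R|=0.88410 <1
  x=-1.735: |R|=0.64469 <1
  x=-1.465: |R|=0.51869 <1
  x=-2.774: |R|=1.75291 >1
  x=-2.694: |R|=1.63242 >1
Interval (-2.1818, 0).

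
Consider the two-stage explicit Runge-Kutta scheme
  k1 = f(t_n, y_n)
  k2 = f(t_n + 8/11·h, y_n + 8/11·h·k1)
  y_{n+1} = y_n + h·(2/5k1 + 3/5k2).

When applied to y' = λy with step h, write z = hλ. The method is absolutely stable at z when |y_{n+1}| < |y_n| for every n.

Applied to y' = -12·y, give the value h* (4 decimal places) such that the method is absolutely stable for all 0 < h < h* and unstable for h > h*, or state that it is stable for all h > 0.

(-2.2917,0); λ=-12 ⇒ h* = (55/24)/12 = 0.1910.

Set f=λy, z=hλ:
  k1=λy_n ⇒ h·k1=z·y_n;  k2=λ(1+8/11z)y_n ⇒ h·k2=z(1+8/11z)y_n
  y_{n+1}/y_n = 1 + 2/5z + 3/5z(1+8/11z) = 1 + z + 24/55z²
  Hence R(z) = 1 + z + 24/55z².

Solve |R(x)|<1 on ℝ⁻.
x=-0.97: |R|=0.4406
R=1: x+24/55x²=0 ⇒ x=−55/24=-2.2917; min R=1−1/(4·24/55)=0.4271>−1
Confirm numerically:
  x=-1.891: |R|=0.66938 <1
  x=-1.641: |R|=0.53408 <1
  x=-1.290: |R|=0.43615 <1
  x=-2.623: |R|=1.37924 >1
  x=-2.515: |R|=1.24510 >1
  x=-2.330: |R|=1.03897 >1
Stable set (-2.2917, 0).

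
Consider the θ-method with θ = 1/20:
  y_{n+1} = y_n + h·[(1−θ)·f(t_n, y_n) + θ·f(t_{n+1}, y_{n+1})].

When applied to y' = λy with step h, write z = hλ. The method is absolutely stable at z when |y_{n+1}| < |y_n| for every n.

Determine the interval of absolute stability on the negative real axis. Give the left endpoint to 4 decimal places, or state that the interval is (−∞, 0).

z∈(-2.2222,0).

Test eqn y'=λy, z=hλ:
  y_{n+1} = y_n + z·[19/20·y_n + 1/20·y_{n+1}] ⇒ (1 − 1/20z)y_{n+1} = (1 + 19/20z)y_n
  so R(z) = (1 + 19/20z)/(1 − 1/20z).

Need |R(x)|<1, x<0.
x=-1.43: |R|=0.3346
R=−1: 1+19/20x = −1+1/20x ⇒ -9/10x=2 ⇒ x=2/(-9/10)=-2.2222
Confirm numerically:
  x=-1.720: |R|=0.58379 <1
  x=-0.992: |R|=0.05488 <1
  x=-0.957: |R|=0.08670 <1
  x=-0.918: |R|=0.12229 <1
  x=-2.643: |R|=1.33450 >1
  x=-2.517: |R|=1.23564 >1
  x=-2.275: |R|=1.04265 >1
Interval (-2.2222, 0).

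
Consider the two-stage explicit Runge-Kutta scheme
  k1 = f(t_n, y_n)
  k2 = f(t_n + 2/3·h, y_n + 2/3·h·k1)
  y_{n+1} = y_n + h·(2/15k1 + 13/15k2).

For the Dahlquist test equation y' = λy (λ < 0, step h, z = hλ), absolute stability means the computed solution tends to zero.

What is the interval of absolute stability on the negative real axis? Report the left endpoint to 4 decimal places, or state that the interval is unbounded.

(-1.7308, 0).

On y'=λy, z=hλ:
  k1=λy_n ⇒ h·k1=z·y_n;  k2=λ(1+2/3z)y_n ⇒ h·k2=z(1+2/3z)y_n
  y_{n+1}/y_n = 1 + 2/15z + 13/15z(1+2/3z) = 1 + z + 26/45z²
  so R(z) = 1 + z + 26/45z².

Solve |R(x)|<1 on ℝ⁻.
x=-1.57: |R|=0.8542
R=1: x+26/45x²=0 ⇒ x=−45/26=-1.7308; min R=1−1/(4·26/45)=0.5673>−1
Confirm numerically:
  x=-1.680: |R|=0.95072 <1
  x=-1.592: |R|=0.87236 <1
  x=-1.112: |R|=0.60245 <1
  x=-0.698: |R|=0.58350 <1
  x=-2.190: |R|=1.58108 >1
  x=-2.165: |R|=1.54317 >1
  x=-1.934: |R|=1.22709 >1
So |R|<1 on (-1.7308, 0).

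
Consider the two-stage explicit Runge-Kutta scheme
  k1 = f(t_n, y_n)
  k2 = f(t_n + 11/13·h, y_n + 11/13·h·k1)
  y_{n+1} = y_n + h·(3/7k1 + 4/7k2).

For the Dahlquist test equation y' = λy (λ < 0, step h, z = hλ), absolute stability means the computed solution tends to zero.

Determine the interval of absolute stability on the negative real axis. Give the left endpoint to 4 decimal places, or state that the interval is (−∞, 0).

On y'=λy, z=hλ:
  k1=λy_n ⇒ h·k1=z·y_n;  k2=λ(1+11/13z)y_n ⇒ h·k2=z(1+11/13z)y_n
  y_{n+1}/y_n = 1 + 3/7z + 4/7z(1+11/13z) = 1 + z + 44/91z²
  R(z) = 1 + z + 44/91z².

Need |R(x)|<1, x<0.
x=-0.33: |R|=0.7227
R=1: x+44/91x²=0 ⇒ x=−91/44=-2.0682; min R=1−1/(4·44/91)=0.4830>−1
Confirm numerically:
  x=-1.131: |R|=0.48750 <1
  x=-1.117: |R|=0.48628 <1
  x=-1.044: |R|=0.48300 <1
  x=-0.850: |R|=0.49934 <1
  x=-2.495: |R|=1.51490 >1
  x=-2.183: |R|=1.12119 >1
  x=-2.173: |R|=1.11013 >1
Interval (-2.0682, 0).

z∈(-2.0682,0).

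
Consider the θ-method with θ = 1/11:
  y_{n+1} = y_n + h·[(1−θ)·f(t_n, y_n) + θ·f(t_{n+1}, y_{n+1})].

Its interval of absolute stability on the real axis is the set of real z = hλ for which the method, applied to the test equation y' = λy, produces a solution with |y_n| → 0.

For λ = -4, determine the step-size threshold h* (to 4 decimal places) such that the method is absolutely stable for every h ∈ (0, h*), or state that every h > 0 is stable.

(-2.4444,0); λ=-4 ⇒ h* = (22/9)/4 = 0.6111.

Set f=λy, z=hλ:
  y_{n+1} = y_n + z·[10/11·y_n + 1/11·y_{n+1}] ⇒ (1 − 1/11z)y_{n+1} = (1 + 10/11z)y_n
  Hence R(z) = (1 + 10/11z)/(1 − 1/11z).

Find x<0 with |R(x)|<1.
x=-0.3: |R|=0.7080
R=−1: 1+10/11x = −1+1/11x ⇒ -9/11x=2 ⇒ x=2/(-9/11)=-2.4444
Confirm numerically:
  x=-2.148: |R|=0.79708 <1
  x=-1.852: |R|=0.58512 <1
  x=-1.231: |R|=0.10710 <1
  x=-3.013: |R|=1.36516 >1
  x=-2.853: |R|=1.26543 >1
  x=-2.627: |R|=1.12057 >1
Stable set (-2.4444, 0).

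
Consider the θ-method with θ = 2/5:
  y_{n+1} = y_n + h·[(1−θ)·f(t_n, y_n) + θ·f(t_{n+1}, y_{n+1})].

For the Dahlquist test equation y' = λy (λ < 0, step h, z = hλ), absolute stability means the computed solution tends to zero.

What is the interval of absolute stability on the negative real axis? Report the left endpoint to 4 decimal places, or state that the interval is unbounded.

With y'=λy (z=hλ):
  y_{n+1} = y_n + z·[3/5·y_n + 2/5·y_{n+1}] ⇒ (1 − 2/5z)y_{n+1} = (1 + 3/5z)y_n
  Hence R(z) = (1 + 3/5z)/(1 − 2/5z).

Boundary: |R(x)|=1, x<0.
x=-1.14: |R|=0.2170
R=−1: 1+3/5x = −1+2/5x ⇒ -1/5x=2 ⇒ x=2/(-1/5)=-10.0000
Confirm numerically:
  x=-9.619: |R|=0.98428 <1
  x=-9.569: |R|=0.98214 <1
  x=-4.937: |R|=0.65961 <1
  x=-10.394: |R|=1.01528 >1
  x=-10.380: |R|=1.01475 >1
  x=-10.368: |R|=1.01430 >1
Stable set (-10.0000, 0).

z∈(-10.0000,0).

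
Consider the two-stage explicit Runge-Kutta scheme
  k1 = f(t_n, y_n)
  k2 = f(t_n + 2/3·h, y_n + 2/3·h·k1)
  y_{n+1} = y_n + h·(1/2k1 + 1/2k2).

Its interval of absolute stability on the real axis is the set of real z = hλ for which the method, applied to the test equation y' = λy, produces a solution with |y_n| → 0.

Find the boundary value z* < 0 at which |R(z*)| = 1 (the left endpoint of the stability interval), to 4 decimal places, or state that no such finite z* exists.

left endpoint -3.0000.

Test eqn y'=λy, z=hλ:
  k1=λy_n ⇒ h·k1=z·y_n;  k2=λ(1+2/3z)y_n ⇒ h·k2=z(1+2/3z)y_n
  y_{n+1}/y_n = 1 + 1/2z + 1/2z(1+2/3z) = 1 + z + 1/3z²
  so R(z) = 1 + z + 1/3z².

Need |R(x)|<1, x<0.
x=-1.7: |R|=0.2633
R=1: x+1/3x²=0 ⇒ x=−3=-3.0000; min R=1−1/(4·1/3)=0.2500>−1
Confirm numerically:
  x=-2.744: |R|=0.76585 <1
  x=-2.536: |R|=0.60777 <1
  x=-1.805: |R|=0.28101 <1
  x=-3.534: |R|=1.62905 >1
  x=-3.210: |R|=1.22470 >1
So |R|<1 on (-3.0000, 0).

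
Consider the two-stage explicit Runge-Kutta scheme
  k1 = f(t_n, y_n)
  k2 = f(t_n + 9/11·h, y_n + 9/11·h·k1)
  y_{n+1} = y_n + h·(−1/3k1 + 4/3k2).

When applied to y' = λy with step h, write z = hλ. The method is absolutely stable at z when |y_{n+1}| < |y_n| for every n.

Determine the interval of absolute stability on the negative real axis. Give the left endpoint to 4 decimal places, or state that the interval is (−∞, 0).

z∈(-0.9167,0).

Set f=λy, z=hλ:
  k1=λy_n ⇒ h·k1=z·y_n;  k2=λ(1+9/11z)y_n ⇒ h·k2=z(1+9/11z)y_n
  y_{n+1}/y_n = 1 − 1/3z + 4/3z(1+9/11z) = 1 + z + 12/11z²
  ⇒ R(z) = 1 + z + 12/11z².

Find x<0 with |R(x)|<1.
x=-0.83: |R|=0.9215
R=1: x+12/11x²=0 ⇒ x=−11/12=-0.9167; min R=1−1/(4·12/11)=0.7708>−1
Confirm numerically:
  x=-0.699: |R|=0.83402 <1
  x=-0.589: |R|=0.78946 <1
  x=-0.373: |R|=0.77878 <1
  x=-1.363: |R|=1.66366 >1
  x=-1.208: |R|=1.38392 >1
  x=-1.050: |R|=1.15273 >1
Interval (-0.9167, 0).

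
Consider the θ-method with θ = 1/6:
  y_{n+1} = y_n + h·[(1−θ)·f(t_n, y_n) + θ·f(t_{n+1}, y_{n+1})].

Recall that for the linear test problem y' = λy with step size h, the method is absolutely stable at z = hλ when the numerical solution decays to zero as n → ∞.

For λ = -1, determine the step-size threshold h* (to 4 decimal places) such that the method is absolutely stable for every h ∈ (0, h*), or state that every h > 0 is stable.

(-3.0000,0); λ=-1 ⇒ h* = (3)/1 = 3.0000.

With y'=λy (z=hλ):
  y_{n+1} = y_n + z·[5/6·y_n + 1/6·y_{n+1}] ⇒ (1 − 1/6z)y_{n+1} = (1 + 5/6z)y_n
  R(z) = (1 + 5/6z)/(1 − 1/6z).

Need |R(x)|<1, x<0.
x=-0.49: |R|=0.5470
R=−1: 1+5/6x = −1+1/6x ⇒ -2/3x=2 ⇒ x=2/(-2/3)=-3.0000
Confirm numerically:
  x=-2.877: |R|=0.94458 <1
  x=-2.602: |R|=0.81493 <1
  x=-2.457: |R|=0.74317 <1
  x=-1.823: |R|=0.39818 <1
  x=-3.473: |R|=1.19973 >1
  x=-3.368: |R|=1.15713 >1
Interval (-3.0000, 0).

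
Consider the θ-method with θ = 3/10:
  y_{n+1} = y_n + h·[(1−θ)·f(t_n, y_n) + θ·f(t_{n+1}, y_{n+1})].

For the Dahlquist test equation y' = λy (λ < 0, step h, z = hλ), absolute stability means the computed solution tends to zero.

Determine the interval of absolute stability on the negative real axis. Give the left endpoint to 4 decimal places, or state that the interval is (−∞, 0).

On y'=λy, z=hλ:
  y_{n+1} = y_n + z·[7/10·y_n + 3/10·y_{n+1}] ⇒ (1 − 3/10z)y_{n+1} = (1 + 7/10z)y_n
  so R(z) = (1 + 7/10z)/(1 − 3/10z).

Solve |R(x)|<1 on ℝ⁻.
x=-1.42: |R|=0.0042
R=−1: 1+7/10x = −1+3/10x ⇒ -2/5x=2 ⇒ x=2/(-2/5)=-5.0000
Confirm numerically:
  x=-3.974: |R|=0.81279 <1
  x=-3.720: |R|=0.75803 <1
  x=-3.480: |R|=0.70254 <1
  x=-2.237: |R|=0.33864 <1
  x=-5.506: |R|=1.07633 >1
  x=-5.441: |R|=1.06701 >1
  x=-5.084: |R|=1.01331 >1
Interval (-5.0000, 0).

z∈(-5.0000,0).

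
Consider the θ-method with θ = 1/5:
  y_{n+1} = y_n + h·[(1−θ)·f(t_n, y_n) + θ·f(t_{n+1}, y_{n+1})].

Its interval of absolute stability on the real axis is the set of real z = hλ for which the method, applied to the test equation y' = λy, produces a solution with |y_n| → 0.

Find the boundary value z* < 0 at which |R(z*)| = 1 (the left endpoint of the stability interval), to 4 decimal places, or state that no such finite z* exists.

On y'=λy, z=hλ:
  y_{n+1} = y_n + z·[4/5·y_n + 1/5·y_{n+1}] ⇒ (1 − 1/5z)y_{n+1} = (1 + 4/5z)y_n
  so R(z) = (1 + 4/5z)/(1 − 1/5z).

Boundary: |R(x)|=1, x<0.
x=-1.6: |R|=0.2121
R=−1: 1+4/5x = −1+1/5x ⇒ -3/5x=2 ⇒ x=2/(-3/5)=-3.3333
Confirm numerically:
  x=-2.738: |R|=0.76919 <1
  x=-2.314: |R|=0.58190 <1
  x=-1.728: |R|=0.28419 <1
  x=-1.599: |R|=0.21155 <1
  x=-3.815: |R|=1.16393 >1
  x=-3.771: |R|=1.14970 >1
  x=-3.658: |R|=1.11250 >1
Stable set (-3.3333, 0).

z* = -3.3333.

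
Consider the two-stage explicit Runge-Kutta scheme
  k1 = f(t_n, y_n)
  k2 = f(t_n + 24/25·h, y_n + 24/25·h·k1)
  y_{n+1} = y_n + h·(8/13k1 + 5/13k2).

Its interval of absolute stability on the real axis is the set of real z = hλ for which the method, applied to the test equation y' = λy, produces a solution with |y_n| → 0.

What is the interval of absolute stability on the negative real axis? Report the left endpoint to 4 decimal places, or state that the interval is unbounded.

(-2.7083, 0).

Test eqn y'=λy, z=hλ:
  k1=λy_n ⇒ h·k1=z·y_n;  k2=λ(1+24/25z)y_n ⇒ h·k2=z(1+24/25z)y_n
  y_{n+1}/y_n = 1 + 8/13z + 5/13z(1+24/25z) = 1 + z + 24/65z²
  so R(z) = 1 + z + 24/65z².

Need |R(x)|<1, x<0.
x=-1.37: |R|=0.3230
R=1: x+24/65x²=0 ⇒ x=−65/24=-2.7083; min R=1−1/(4·24/65)=0.3229>−1
Confirm numerically:
  x=-1.662: |R|=0.35791 <1
  x=-1.198: |R|=0.33192 <1
  x=-1.117: |R|=0.34369 <1
  x=-3.283: |R|=1.69660 >1
  x=-3.208: |R|=1.59185 >1
  x=-2.926: |R|=1.23516 >1
Interval (-2.7083, 0).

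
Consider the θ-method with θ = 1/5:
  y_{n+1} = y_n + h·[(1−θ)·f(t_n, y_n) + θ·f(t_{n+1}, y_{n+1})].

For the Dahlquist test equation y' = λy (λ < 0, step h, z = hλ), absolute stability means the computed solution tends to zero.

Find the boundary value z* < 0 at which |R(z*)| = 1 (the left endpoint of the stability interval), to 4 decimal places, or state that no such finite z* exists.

z* = -3.3333.

On y'=λy, z=hλ:
  y_{n+1} = y_n + z·[4/5·y_n + 1/5·y_{n+1}] ⇒ (1 − 1/5z)y_{n+1} = (1 + 4/5z)y_n
  R(z) = (1 + 4/5z)/(1 − 1/5z).

Need |R(x)|<1, x<0.
x=-1.1: |R|=0.0984
R=−1: 1+4/5x = −1+1/5x ⇒ -3/5x=2 ⇒ x=2/(-3/5)=-3.3333
Confirm numerically:
  x=-2.632: |R|=0.72432 <1
  x=-2.471: |R|=0.65373 <1
  x=-2.058: |R|=0.45792 <1
  x=-3.880: |R|=1.18468 >1
  x=-3.753: |R|=1.14384 >1
  x=-3.613: |R|=1.09741 >1
So |R|<1 on (-3.3333, 0).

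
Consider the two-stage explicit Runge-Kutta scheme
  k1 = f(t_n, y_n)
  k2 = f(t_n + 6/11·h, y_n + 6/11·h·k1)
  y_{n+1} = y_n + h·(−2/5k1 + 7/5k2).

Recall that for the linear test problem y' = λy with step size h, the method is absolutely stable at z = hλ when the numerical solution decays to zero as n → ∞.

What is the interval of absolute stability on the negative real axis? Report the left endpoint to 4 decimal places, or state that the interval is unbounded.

z∈(-1.3095,0).

Set f=λy, z=hλ:
  k1=λy_n ⇒ h·k1=z·y_n;  k2=λ(1+6/11z)y_n ⇒ h·k2=z(1+6/11z)y_n
  y_{n+1}/y_n = 1 − 2/5z + 7/5z(1+6/11z) = 1 + z + 42/55z²
  ⇒ R(z) = 1 + z + 42/55z².

Solve |R(x)|<1 on ℝ⁻.
x=-0.38: |R|=0.7303
R=1: x+42/55x²=0 ⇒ x=−55/42=-1.3095; min R=1−1/(4·42/55)=0.6726>−1
Confirm numerically:
  x=-0.706: |R|=0.67462 <1
  x=-0.677: |R|=0.67300 <1
  x=-0.590: |R|=0.67582 <1
  x=-1.829: |R|=1.72555 >1
  x=-1.816: |R|=1.70236 >1
Interval (-1.3095, 0).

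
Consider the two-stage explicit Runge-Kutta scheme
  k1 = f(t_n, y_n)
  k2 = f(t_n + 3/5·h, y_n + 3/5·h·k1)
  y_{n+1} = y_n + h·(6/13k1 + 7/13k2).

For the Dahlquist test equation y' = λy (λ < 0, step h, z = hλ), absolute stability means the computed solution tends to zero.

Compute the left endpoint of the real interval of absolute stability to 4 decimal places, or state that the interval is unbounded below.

z* = -3.0952.

On y'=λy, z=hλ:
  k1=λy_n ⇒ h·k1=z·y_n;  k2=λ(1+3/5z)y_n ⇒ h·k2=z(1+3/5z)y_n
  y_{n+1}/y_n = 1 + 6/13z + 7/13z(1+3/5z) = 1 + z + 21/65z²
  so R(z) = 1 + z + 21/65z².

Boundary: |R(x)|=1, x<0.
x=-1.18: |R|=0.2699
R=1: x+21/65x²=0 ⇒ x=−65/21=-3.0952; min R=1−1/(4·21/65)=0.2262>−1
Confirm numerically:
  x=-2.773: |R|=0.71131 <1
  x=-2.449: |R|=0.48869 <1
  x=-1.992: |R|=0.28999 <1
  x=-3.597: |R|=1.58310 >1
  x=-3.534: |R|=1.50096 >1
  x=-3.240: |R|=1.15153 >1
So |R|<1 on (-3.0952, 0).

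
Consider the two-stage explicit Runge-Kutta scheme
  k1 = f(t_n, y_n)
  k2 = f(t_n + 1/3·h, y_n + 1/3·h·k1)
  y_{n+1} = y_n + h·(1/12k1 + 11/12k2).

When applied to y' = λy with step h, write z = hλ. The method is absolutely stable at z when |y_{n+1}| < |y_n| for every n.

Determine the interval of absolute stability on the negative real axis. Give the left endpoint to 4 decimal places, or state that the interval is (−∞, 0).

z∈(-3.2727,0).

Test eqn y'=λy, z=hλ:
  k1=λy_n ⇒ h·k1=z·y_n;  k2=λ(1+1/3z)y_n ⇒ h·k2=z(1+1/3z)y_n
  y_{n+1}/y_n = 1 + 1/12z + 11/12z(1+1/3z) = 1 + z + 11/36z²
  R(z) = 1 + z + 11/36z².

Find x<0 with |R(x)|<1.
x=-0.49: |R|=0.5834
R=1: x+11/36x²=0 ⇒ x=−36/11=-3.2727; min R=1−1/(4·11/36)=0.1818>−1
Confirm numerically:
  x=-2.912: |R|=0.67903 <1
  x=-2.115: |R|=0.25182 <1
  x=-1.776: |R|=0.18778 <1
  x=-3.806: |R|=1.62017 >1
  x=-3.582: |R|=1.33850 >1
So |R|<1 on (-3.2727, 0).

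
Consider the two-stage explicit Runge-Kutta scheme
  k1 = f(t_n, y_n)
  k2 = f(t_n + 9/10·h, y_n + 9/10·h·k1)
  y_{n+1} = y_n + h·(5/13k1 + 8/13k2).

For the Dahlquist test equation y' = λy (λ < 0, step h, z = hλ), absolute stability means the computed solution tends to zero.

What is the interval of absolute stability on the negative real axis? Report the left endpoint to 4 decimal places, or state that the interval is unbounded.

On y'=λy, z=hλ:
  k1=λy_n ⇒ h·k1=z·y_n;  k2=λ(1+9/10z)y_n ⇒ h·k2=z(1+9/10z)y_n
  y_{n+1}/y_n = 1 + 5/13z + 8/13z(1+9/10z) = 1 + z + 36/65z²
  R(z) = 1 + z + 36/65z².

Boundary: |R(x)|=1, x<0.
x=-1.39: |R|=0.6801
R=1: x+36/65x²=0 ⇒ x=−65/36=-1.8056; min R=1−1/(4·36/65)=0.5486>−1
Confirm numerically:
  x=-1.656: |R|=0.86283 <1
  x=-1.545: |R|=0.77704 <1
  x=-0.853: |R|=0.54998 <1
  x=-0.772: |R|=0.55808 <1
  x=-2.209: |R|=1.49359 >1
  x=-1.881: |R|=1.07860 >1
Interval (-1.8056, 0).

z∈(-1.8056,0).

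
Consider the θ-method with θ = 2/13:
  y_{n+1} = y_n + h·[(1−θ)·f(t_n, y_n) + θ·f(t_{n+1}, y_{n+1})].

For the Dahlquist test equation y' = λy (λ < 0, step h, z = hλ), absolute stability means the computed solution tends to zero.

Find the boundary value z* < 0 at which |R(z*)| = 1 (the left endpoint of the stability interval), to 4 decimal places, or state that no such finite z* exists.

left endpoint -2.8889.

With y'=λy (z=hλ):
  y_{n+1} = y_n + z·[11/13·y_n + 2/13·y_{n+1}] ⇒ (1 − 2/13z)y_{n+1} = (1 + 11/13z)y_n
  Hence R(z) = (1 + 11/13z)/(1 − 2/13z).

Solve |R(x)|<1 on ℝ⁻.
x=-0.34: |R|=0.6769
R=−1: 1+11/13x = −1+2/13x ⇒ -9/13x=2 ⇒ x=2/(-9/13)=-2.8889
Confirm numerically:
  x=-1.985: |R|=0.52062 <1
  x=-1.817: |R|=0.42004 <1
  x=-1.367: |R|=0.12946 <1
  x=-3.291: |R|=1.18481 >1
  x=-3.069: |R|=1.08470 >1
  x=-3.018: |R|=1.06104 >1
Interval (-2.8889, 0).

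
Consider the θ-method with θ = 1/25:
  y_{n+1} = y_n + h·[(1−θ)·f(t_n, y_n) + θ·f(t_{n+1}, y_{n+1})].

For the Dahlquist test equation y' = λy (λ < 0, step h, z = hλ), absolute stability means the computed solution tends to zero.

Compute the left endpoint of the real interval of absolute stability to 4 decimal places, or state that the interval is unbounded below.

left endpoint -2.1739.

Test eqn y'=λy, z=hλ:
  y_{n+1} = y_n + z·[24/25·y_n + 1/25·y_{n+1}] ⇒ (1 − 1/25z)y_{n+1} = (1 + 24/25z)y_n
  R(z) = (1 + 24/25z)/(1 − 1/25z).

Find x<0 with |R(x)|<1.
x=-0.64: |R|=0.3760
R=−1: 1+24/25x = −1+1/25x ⇒ -23/25x=2 ⇒ x=2/(-23/25)=-2.1739
Confirm numerically:
  x=-2.008: |R|=0.85871 <1
  x=-1.988: |R|=0.84156 <1
  x=-1.732: |R|=0.61978 <1
  x=-1.106: |R|=0.05914 <1
  x=-2.613: |R|=1.36573 >1
  x=-2.598: |R|=1.35343 >1
  x=-2.326: |R|=1.12801 >1
So |R|<1 on (-2.1739, 0).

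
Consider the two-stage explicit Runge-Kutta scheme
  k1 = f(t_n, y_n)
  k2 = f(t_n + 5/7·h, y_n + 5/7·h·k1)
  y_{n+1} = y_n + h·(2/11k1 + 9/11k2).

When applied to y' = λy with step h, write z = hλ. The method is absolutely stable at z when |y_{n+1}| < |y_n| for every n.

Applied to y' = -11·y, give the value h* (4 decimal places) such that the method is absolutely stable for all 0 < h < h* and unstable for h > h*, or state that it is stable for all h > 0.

(-1.7111,0); λ=-11 ⇒ h* = (77/45)/11 = 0.1556.

Set f=λy, z=hλ:
  k1=λy_n ⇒ h·k1=z·y_n;  k2=λ(1+5/7z)y_n ⇒ h·k2=z(1+5/7z)y_n
  y_{n+1}/y_n = 1 + 2/11z + 9/11z(1+5/7z) = 1 + z + 45/77z²
  so R(z) = 1 + z + 45/77z².

Need |R(x)|<1, x<0.
x=-0.99: |R|=0.5828
R=1: x+45/77x²=0 ⇒ x=−77/45=-1.7111; min R=1−1/(4·45/77)=0.5722>−1
Confirm numerically:
  x=-1.457: |R|=0.78363 <1
  x=-1.342: |R|=0.71051 <1
  x=-0.780: |R|=0.57556 <1
  x=-0.769: |R|=0.57660 <1
  x=-2.160: |R|=1.56665 >1
  x=-2.137: |R|=1.53189 >1
  x=-2.101: |R|=1.47873 >1
Stable set (-1.7111, 0).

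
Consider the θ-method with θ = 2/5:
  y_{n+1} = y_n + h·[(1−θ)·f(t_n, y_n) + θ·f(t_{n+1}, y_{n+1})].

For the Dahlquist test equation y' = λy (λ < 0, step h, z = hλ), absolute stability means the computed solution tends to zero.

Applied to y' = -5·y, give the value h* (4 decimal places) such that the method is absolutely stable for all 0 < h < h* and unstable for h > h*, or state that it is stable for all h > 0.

(-10.0000,0); λ=-5 ⇒ h* = (10)/5 = 2.0000.

On y'=λy, z=hλ:
  y_{n+1} = y_n + z·[3/5·y_n + 2/5·y_{n+1}] ⇒ (1 − 2/5z)y_{n+1} = (1 + 3/5z)y_n
  R(z) = (1 + 3/5z)/(1 − 2/5z).

Find x<0 with |R(x)|<1.
x=-1.32: |R|=0.1361
R=−1: 1+3/5x = −1+2/5x ⇒ -1/5x=2 ⇒ x=2/(-1/5)=-10.0000
Confirm numerically:
  x=-8.774: |R|=0.94563 <1
  x=-8.629: |R|=0.93840 <1
  x=-8.368: |R|=0.92492 <1
  x=-5.184: |R|=0.68662 <1
  x=-10.364: |R|=1.01415 >1
  x=-10.331: |R|=1.01290 >1
Interval (-10.0000, 0).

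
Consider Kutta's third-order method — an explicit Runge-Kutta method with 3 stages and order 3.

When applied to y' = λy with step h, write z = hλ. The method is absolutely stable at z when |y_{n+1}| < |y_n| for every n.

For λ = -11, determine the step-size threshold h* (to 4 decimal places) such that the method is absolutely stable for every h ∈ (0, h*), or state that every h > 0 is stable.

Set f=λy, z=hλ:
  order 3, 3-stage ⇒ R(z)=1+z+z^2/2+z^3/6
  (e.g. R(-0.42)=0.65585, |R|=0.65585)

Need |R(x)|<1, x<0.
x=-0.42: |R|=0.6559
|R(-1.74)|=0.1042 |R(-0.53)|=0.5856 |R(-0.51)|=0.5979
Bisect:
  x_lo=-2.8551 |R|=1.6583  x_hi=-0.1638 |R|=0.8489
  mid=-1.50945 |R|=0.05657 →hi
  mid=-2.18229 |R|=0.53325 →hi
  mid=-2.51871 |R|=1.00984 →lo
  mid=-2.35050 |R|=0.75244 →hi
  mid=-2.43461 |R|=0.87606 →hi
  mid=-2.47666 |R|=0.94164 →hi
  mid=-2.49768 |R|=0.97541 →hi
  mid=-2.50820 |R|=0.99254 →hi
  ...
  [-2.51280,-2.51263] ⇒ x*=-2.5127
So |R|<1 on (-2.5127, 0).

(-2.5127,0); λ=-11 ⇒ h* = 0.2284.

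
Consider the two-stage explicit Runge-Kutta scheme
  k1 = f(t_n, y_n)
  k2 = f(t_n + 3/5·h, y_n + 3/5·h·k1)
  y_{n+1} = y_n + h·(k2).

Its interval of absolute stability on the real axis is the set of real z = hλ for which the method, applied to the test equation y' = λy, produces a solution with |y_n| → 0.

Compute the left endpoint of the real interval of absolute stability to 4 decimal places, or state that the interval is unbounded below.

On y'=λy, z=hλ:
  k1=λy_n ⇒ h·k1=z·y_n;  k2=λ(1+3/5z)y_n ⇒ h·k2=z(1+3/5z)y_n
  y_{n+1}/y_n = 1 + z(1+3/5z) = 1 + z + 3/5z²
  Hence R(z) = 1 + z + 3/5z².

Find x<0 with |R(x)|<1.
x=-0.72: |R|=0.5910
R=1: x+3/5x²=0 ⇒ x=−5/3=-1.6667; min R=1−1/(4·3/5)=0.5833>−1
Confirm numerically:
  x=-1.404: |R|=0.77873 <1
  x=-0.968: |R|=0.59421 <1
  x=-0.730: |R|=0.58974 <1
  x=-0.725: |R|=0.59038 <1
  x=-2.001: |R|=1.40140 >1
  x=-1.872: |R|=1.23063 >1
  x=-1.866: |R|=1.22317 >1
Interval (-1.6667, 0).

left endpoint -1.6667.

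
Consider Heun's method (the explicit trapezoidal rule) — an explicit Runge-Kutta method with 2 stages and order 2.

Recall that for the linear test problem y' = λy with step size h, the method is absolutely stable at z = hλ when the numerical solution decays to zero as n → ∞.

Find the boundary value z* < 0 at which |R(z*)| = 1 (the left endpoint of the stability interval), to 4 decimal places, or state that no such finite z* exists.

On y'=λy, z=hλ:
  order 2, 2-stage ⇒ R(z)=1+z+z^2/2
  (e.g. R(-0.33)=0.72445, |R|=0.72445)

Need |R(x)|<1, x<0.
x=-0.33: |R|=0.7245
|R(-1.98)|=0.9802 |R(-1.39)|=0.5760 |R(-1.33)|=0.5544
Bisect:
  x_lo=-2.6753 |R|=1.9034  x_hi=-0.2023 |R|=0.8182
  mid=-1.43880 |R|=0.59627 →hi
  mid=-2.05707 |R|=1.05869 →lo
  mid=-1.74793 |R|=0.77970 →hi
  mid=-1.90250 |R|=0.90725 →hi
  mid=-1.97978 |R|=0.97999 →hi
  mid=-2.01842 |R|=1.01859 →lo
  mid=-1.99910 |R|=0.99910 →hi
  mid=-2.00876 |R|=1.00880 →lo
  mid=-2.00393 |R|=1.00394 →lo
  ...
  [-2.00001,-1.99986] ⇒ x*=-2.0000
Interval (-2.0000, 0).

z* = -2.0000.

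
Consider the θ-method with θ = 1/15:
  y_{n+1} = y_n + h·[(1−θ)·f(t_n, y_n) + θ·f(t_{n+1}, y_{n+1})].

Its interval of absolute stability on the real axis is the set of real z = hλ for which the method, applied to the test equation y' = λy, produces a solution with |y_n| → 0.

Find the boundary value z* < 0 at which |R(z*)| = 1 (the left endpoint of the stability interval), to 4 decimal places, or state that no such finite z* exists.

z* = -2.3077.

Test eqn y'=λy, z=hλ:
  y_{n+1} = y_n + z·[14/15·y_n + 1/15·y_{n+1}] ⇒ (1 − 1/15z)y_{n+1} = (1 + 14/15z)y_n
  so R(z) = (1 + 14/15z)/(1 − 1/15z).

Need |R(x)|<1, x<0.
x=-1.7: |R|=0.5269
R=−1: 1+14/15x = −1+1/15x ⇒ -13/15x=2 ⇒ x=2/(-13/15)=-2.3077
Confirm numerically:
  x=-1.594: |R|=0.44088 <1
  x=-1.478: |R|=0.34543 <1
  x=-1.382: |R|=0.26541 <1
  x=-2.880: |R|=1.41611 >1
  x=-2.875: |R|=1.41259 >1
Interval (-2.3077, 0).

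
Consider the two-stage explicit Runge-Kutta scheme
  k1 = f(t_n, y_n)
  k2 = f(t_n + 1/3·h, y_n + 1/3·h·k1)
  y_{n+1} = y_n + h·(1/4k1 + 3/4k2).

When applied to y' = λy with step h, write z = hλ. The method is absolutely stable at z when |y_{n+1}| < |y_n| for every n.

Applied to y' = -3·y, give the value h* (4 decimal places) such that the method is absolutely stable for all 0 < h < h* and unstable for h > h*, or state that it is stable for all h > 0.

Set f=λy, z=hλ:
  k1=λy_n ⇒ h·k1=z·y_n;  k2=λ(1+1/3z)y_n ⇒ h·k2=z(1+1/3z)y_n
  y_{n+1}/y_n = 1 + 1/4z + 3/4z(1+1/3z) = 1 + z + 1/4z²
  so R(z) = 1 + z + 1/4z².

Solve |R(x)|<1 on ℝ⁻.
x=-0.9: |R|=0.3025
R=1: x+1/4x²=0 ⇒ x=−4=-4.0000; min R=1−1/(4·1/4)=0.0000>−1
Confirm numerically:
  x=-3.924: |R|=0.92544 <1
  x=-3.165: |R|=0.33931 <1
  x=-2.316: |R|=0.02496 <1
  x=-4.248: |R|=1.26338 >1
  x=-4.046: |R|=1.04653 >1
Stable set (-4.0000, 0).

(-4.0000,0); λ=-3 ⇒ h* = (4)/3 = 1.3333.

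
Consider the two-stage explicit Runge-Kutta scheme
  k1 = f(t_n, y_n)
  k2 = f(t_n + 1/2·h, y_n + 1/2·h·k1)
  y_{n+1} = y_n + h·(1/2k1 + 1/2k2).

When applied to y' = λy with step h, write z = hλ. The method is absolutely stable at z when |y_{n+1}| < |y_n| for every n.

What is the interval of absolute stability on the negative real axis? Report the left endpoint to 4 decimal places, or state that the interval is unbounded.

With y'=λy (z=hλ):
  k1=λy_n ⇒ h·k1=z·y_n;  k2=λ(1+1/2z)y_n ⇒ h·k2=z(1+1/2z)y_n
  y_{n+1}/y_n = 1 + 1/2z + 1/2z(1+1/2z) = 1 + z + 1/4z²
  R(z) = 1 + z + 1/4z².

Need |R(x)|<1, x<0.
x=-0.53: |R|=0.5402
R=1: x+1/4x²=0 ⇒ x=−4=-4.0000; min R=1−1/(4·1/4)=0.0000>−1
Confirm numerically:
  x=-3.189: |R|=0.35343 <1
  x=-3.117: |R|=0.31192 <1
  x=-1.723: |R|=0.01918 <1
  x=-4.565: |R|=1.64481 >1
  x=-4.209: |R|=1.21992 >1
  x=-4.086: |R|=1.08785 >1
Interval (-4.0000, 0).

z∈(-4.0000,0).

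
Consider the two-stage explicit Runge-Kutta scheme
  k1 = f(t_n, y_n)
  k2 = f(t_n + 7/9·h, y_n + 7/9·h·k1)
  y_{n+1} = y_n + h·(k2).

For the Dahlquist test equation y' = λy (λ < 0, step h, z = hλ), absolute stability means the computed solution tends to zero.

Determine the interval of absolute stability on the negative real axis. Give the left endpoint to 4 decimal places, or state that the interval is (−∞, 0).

(-1.2857, 0).

Set f=λy, z=hλ:
  k1=λy_n ⇒ h·k1=z·y_n;  k2=λ(1+7/9z)y_n ⇒ h·k2=z(1+7/9z)y_n
  y_{n+1}/y_n = 1 + z(1+7/9z) = 1 + z + 7/9z²
  R(z) = 1 + z + 7/9z².

Boundary: |R(x)|=1, x<0.
x=-1.55: |R|=1.3186
R=1: x+7/9x²=0 ⇒ x=−9/7=-1.2857; min R=1−1/(4·7/9)=0.6786>−1
Confirm numerically:
  x=-1.113: |R|=0.85049 <1
  x=-1.105: |R|=0.84469 <1
  x=-0.974: |R|=0.76386 <1
  x=-0.925: |R|=0.74049 <1
  x=-1.633: |R|=1.44109 >1
  x=-1.533: |R|=1.29485 >1
Stable set (-1.2857, 0).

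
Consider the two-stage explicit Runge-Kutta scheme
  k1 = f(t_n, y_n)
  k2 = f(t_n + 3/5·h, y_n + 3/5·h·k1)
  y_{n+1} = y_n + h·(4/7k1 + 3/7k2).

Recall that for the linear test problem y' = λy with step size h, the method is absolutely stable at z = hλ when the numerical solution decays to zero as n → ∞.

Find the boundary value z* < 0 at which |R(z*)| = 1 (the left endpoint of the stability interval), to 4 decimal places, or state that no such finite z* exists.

left endpoint -3.8889.

On y'=λy, z=hλ:
  k1=λy_n ⇒ h·k1=z·y_n;  k2=λ(1+3/5z)y_n ⇒ h·k2=z(1+3/5z)y_n
  y_{n+1}/y_n = 1 + 4/7z + 3/7z(1+3/5z) = 1 + z + 9/35z²
  R(z) = 1 + z + 9/35z².

Boundary: |R(x)|=1, x<0.
x=-1.6: |R|=0.0583
R=1: x+9/35x²=0 ⇒ x=−35/9=-3.8889; min R=1−1/(4·9/35)=0.0278>−1
Confirm numerically:
  x=-3.157: |R|=0.40585 <1
  x=-2.722: |R|=0.18324 <1
  x=-2.542: |R|=0.11960 <1
  x=-2.282: |R|=0.05708 <1
  x=-4.432: |R|=1.61896 >1
  x=-4.358: |R|=1.52570 >1
  x=-4.331: |R|=1.49237 >1
So |R|<1 on (-3.8889, 0).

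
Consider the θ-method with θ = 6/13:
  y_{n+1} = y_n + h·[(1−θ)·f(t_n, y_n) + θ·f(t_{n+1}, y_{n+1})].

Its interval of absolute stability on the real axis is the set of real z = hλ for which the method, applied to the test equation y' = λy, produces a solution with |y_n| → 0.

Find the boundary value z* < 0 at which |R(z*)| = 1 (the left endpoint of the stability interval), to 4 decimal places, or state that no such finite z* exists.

z* = -26.0000.

With y'=λy (z=hλ):
  y_{n+1} = y_n + z·[7/13·y_n + 6/13·y_{n+1}] ⇒ (1 − 6/13z)y_{n+1} = (1 + 7/13z)y_n
  so R(z) = (1 + 7/13z)/(1 − 6/13z).

Boundary: |R(x)|=1, x<0.
x=-1.14: |R|=0.2530
R=−1: 1+7/13x = −1+6/13x ⇒ -1/13x=2 ⇒ x=2/(-1/13)=-26.0000
Confirm numerically:
  x=-20.921: |R|=0.96334 <1
  x=-15.567: |R|=0.90195 <1
  x=-14.114: |R|=0.87832 <1
  x=-10.749: |R|=0.80320 <1
  x=-26.367: |R|=1.00214 >1
  x=-26.077: |R|=1.00045 >1
Stable set (-26.0000, 0).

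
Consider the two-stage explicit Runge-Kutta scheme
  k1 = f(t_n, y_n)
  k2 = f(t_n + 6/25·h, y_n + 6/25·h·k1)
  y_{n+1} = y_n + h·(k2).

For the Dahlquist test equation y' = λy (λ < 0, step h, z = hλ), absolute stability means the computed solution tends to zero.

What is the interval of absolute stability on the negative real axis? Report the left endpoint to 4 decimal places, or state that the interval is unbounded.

z∈(-4.1667,0).

On y'=λy, z=hλ:
  k1=λy_n ⇒ h·k1=z·y_n;  k2=λ(1+6/25z)y_n ⇒ h·k2=z(1+6/25z)y_n
  y_{n+1}/y_n = 1 + z(1+6/25z) = 1 + z + 6/25z²
  Hence R(z) = 1 + z + 6/25z².

Solve |R(x)|<1 on ℝ⁻.
x=-0.41: |R|=0.6303
R=1: x+6/25x²=0 ⇒ x=−25/6=-4.1667; min R=1−1/(4·6/25)=-0.0417>−1
Confirm numerically:
  x=-3.993: |R|=0.83357 <1
  x=-3.758: |R|=0.63142 <1
  x=-2.230: |R|=0.03650 <1
  x=-2.212: |R|=0.03769 <1
  x=-4.368: |R|=1.21106 >1
  x=-4.342: |R|=1.18271 >1
So |R|<1 on (-4.1667, 0).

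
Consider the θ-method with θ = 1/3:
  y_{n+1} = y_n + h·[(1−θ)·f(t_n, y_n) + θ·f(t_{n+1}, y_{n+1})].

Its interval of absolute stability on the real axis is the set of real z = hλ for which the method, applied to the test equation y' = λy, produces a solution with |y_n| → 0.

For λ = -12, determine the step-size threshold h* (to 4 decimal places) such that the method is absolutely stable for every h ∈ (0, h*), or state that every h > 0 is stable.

(-6.0000,0); λ=-12 ⇒ h* = (6)/12 = 0.5000.

With y'=λy (z=hλ):
  y_{n+1} = y_n + z·[2/3·y_n + 1/3·y_{n+1}] ⇒ (1 − 1/3z)y_{n+1} = (1 + 2/3z)y_n
  ⇒ R(z) = (1 + 2/3z)/(1 − 1/3z).

Find x<0 with |R(x)|<1.
x=-0.66: |R|=0.4590
R=−1: 1+2/3x = −1+1/3x ⇒ -1/3x=2 ⇒ x=2/(-1/3)=-6.0000
Confirm numerically:
  x=-4.936: |R|=0.86593 <1
  x=-4.085: |R|=0.72971 <1
  x=-2.897: |R|=0.47380 <1
  x=-2.821: |R|=0.45387 <1
  x=-6.215: |R|=1.02333 >1
  x=-6.054: |R|=1.00596 >1
Interval (-6.0000, 0).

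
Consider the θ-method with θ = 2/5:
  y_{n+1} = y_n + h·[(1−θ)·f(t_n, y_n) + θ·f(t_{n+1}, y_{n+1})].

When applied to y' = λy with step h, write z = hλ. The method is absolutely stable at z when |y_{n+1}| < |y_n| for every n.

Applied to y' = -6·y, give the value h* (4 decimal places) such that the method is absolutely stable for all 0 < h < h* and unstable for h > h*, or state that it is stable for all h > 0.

(-10.0000,0); λ=-6 ⇒ h* = (10)/6 = 1.6667.

Test eqn y'=λy, z=hλ:
  y_{n+1} = y_n + z·[3/5·y_n + 2/5·y_{n+1}] ⇒ (1 − 2/5z)y_{n+1} = (1 + 3/5z)y_n
  R(z) = (1 + 3/5z)/(1 − 2/5z).

Boundary: |R(x)|=1, x<0.
x=-0.86: |R|=0.3601
R=−1: 1+3/5x = −1+2/5x ⇒ -1/5x=2 ⇒ x=2/(-1/5)=-10.0000
Confirm numerically:
  x=-9.011: |R|=0.95704 <1
  x=-6.837: |R|=0.83062 <1
  x=-6.177: |R|=0.77970 <1
  x=-4.276: |R|=0.57763 <1
  x=-10.357: |R|=1.01388 >1
  x=-10.292: |R|=1.01141 >1
Interval (-10.0000, 0).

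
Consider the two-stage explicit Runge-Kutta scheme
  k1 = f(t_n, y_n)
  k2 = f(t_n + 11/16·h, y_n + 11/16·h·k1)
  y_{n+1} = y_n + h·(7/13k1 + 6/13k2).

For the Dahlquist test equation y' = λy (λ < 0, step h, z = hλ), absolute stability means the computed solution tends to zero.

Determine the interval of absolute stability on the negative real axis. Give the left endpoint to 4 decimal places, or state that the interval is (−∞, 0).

z∈(-3.1515,0).

On y'=λy, z=hλ:
  k1=λy_n ⇒ h·k1=z·y_n;  k2=λ(1+11/16z)y_n ⇒ h·k2=z(1+11/16z)y_n
  y_{n+1}/y_n = 1 + 7/13z + 6/13z(1+11/16z) = 1 + z + 33/104z²
  so R(z) = 1 + z + 33/104z².

Need |R(x)|<1, x<0.
x=-1.68: |R|=0.2156
R=1: x+33/104x²=0 ⇒ x=−104/33=-3.1515; min R=1−1/(4·33/104)=0.2121>−1
Confirm numerically:
  x=-2.850: |R|=0.72733 <1
  x=-2.791: |R|=0.68073 <1
  x=-1.706: |R|=0.21750 <1
  x=-3.427: |R|=1.29957 >1
  x=-3.412: |R|=1.28201 >1
  x=-3.355: |R|=1.21662 >1
Stable set (-3.1515, 0).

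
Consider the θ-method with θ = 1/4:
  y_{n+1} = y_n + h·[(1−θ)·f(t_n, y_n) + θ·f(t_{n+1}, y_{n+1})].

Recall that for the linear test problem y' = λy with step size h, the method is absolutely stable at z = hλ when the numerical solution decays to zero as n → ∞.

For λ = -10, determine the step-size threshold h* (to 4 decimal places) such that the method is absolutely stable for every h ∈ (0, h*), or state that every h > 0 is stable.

Test eqn y'=λy, z=hλ:
  y_{n+1} = y_n + z·[3/4·y_n + 1/4·y_{n+1}] ⇒ (1 − 1/4z)y_{n+1} = (1 + 3/4z)y_n
  ⇒ R(z) = (1 + 3/4z)/(1 − 1/4z).

Find x<0 with |R(x)|<1.
x=-0.72: |R|=0.3898
R=−1: 1+3/4x = −1+1/4x ⇒ -1/2x=2 ⇒ x=2/(-1/2)=-4.0000
Confirm numerically:
  x=-3.580: |R|=0.88918 <1
  x=-2.654: |R|=0.59543 <1
  x=-1.947: |R|=0.30957 <1
  x=-4.132: |R|=1.03246 >1
  x=-4.124: |R|=1.03053 >1
  x=-4.070: |R|=1.01735 >1
So |R|<1 on (-4.0000, 0).

(-4.0000,0); λ=-10 ⇒ h* = (4)/10 = 0.4000.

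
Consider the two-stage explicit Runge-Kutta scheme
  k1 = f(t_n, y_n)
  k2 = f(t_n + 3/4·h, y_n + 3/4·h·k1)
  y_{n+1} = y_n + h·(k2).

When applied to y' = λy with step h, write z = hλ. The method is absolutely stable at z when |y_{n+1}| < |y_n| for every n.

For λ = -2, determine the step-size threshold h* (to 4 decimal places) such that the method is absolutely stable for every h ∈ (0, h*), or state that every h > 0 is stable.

(-1.3333,0); λ=-2 ⇒ h* = (4/3)/2 = 0.6667.

On y'=λy, z=hλ:
  k1=λy_n ⇒ h·k1=z·y_n;  k2=λ(1+3/4z)y_n ⇒ h·k2=z(1+3/4z)y_n
  y_{n+1}/y_n = 1 + z(1+3/4z) = 1 + z + 3/4z²
  so R(z) = 1 + z + 3/4z².

Need |R(x)|<1, x<0.
x=-1.15: |R|=0.8419
R=1: x+3/4x²=0 ⇒ x=−4/3=-1.3333; min R=1−1/(4·3/4)=0.6667>−1
Confirm numerically:
  x=-1.221: |R|=0.89713 <1
  x=-0.862: |R|=0.69528 <1
  x=-0.597: |R|=0.67031 <1
  x=-1.846: |R|=1.70979 >1
  x=-1.775: |R|=1.58797 >1
  x=-1.552: |R|=1.25453 >1
So |R|<1 on (-1.3333, 0).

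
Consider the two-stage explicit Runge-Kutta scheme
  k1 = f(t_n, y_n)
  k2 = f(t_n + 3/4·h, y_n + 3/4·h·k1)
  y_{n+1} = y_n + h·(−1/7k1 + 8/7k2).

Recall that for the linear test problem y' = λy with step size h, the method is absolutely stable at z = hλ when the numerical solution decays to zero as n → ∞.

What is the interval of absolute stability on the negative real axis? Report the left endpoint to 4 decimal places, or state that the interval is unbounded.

Test eqn y'=λy, z=hλ:
  k1=λy_n ⇒ h·k1=z·y_n;  k2=λ(1+3/4z)y_n ⇒ h·k2=z(1+3/4z)y_n
  y_{n+1}/y_n = 1 − 1/7z + 8/7z(1+3/4z) = 1 + z + 6/7z²
  R(z) = 1 + z + 6/7z².

Boundary: |R(x)|=1, x<0.
x=-1.52: |R|=1.4603
R=1: x+6/7x²=0 ⇒ x=−7/6=-1.1667; min R=1−1/(4·6/7)=0.7083>−1
Confirm numerically:
  x=-1.094: |R|=0.93186 <1
  x=-1.020: |R|=0.87177 <1
  x=-0.966: |R|=0.83385 <1
  x=-0.791: |R|=0.74530 <1
  x=-1.474: |R|=1.38829 >1
  x=-1.267: |R|=1.10896 >1
So |R|<1 on (-1.1667, 0).

(-1.1667, 0).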